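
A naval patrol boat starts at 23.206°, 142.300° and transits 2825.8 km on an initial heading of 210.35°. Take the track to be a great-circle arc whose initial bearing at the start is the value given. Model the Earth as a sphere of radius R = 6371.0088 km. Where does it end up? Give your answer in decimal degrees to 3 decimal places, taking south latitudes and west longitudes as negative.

The arc subtends δ = 2825.8/6371.0088 = 0.443540 rad at the centre.
Converting: φ₁ = 0.405021 rad, θ = 3.671300 rad.
Applying the spherical law of cosines for sides, sin φ₂ = sin φ₁ cos δ + cos φ₁ sin δ cos θ = 0.015544, so φ₂ = 0.891°.
For the longitude increment, Δλ = atan2( sin θ sin δ cos φ₁, cos δ − sin φ₁ sin φ₂ ) = atan2(-0.199293, 0.897113) = -12.525°.
Hence λ₂ = 142.300° + -12.525° = 129.775°.

latitude 0.891°, longitude 129.775°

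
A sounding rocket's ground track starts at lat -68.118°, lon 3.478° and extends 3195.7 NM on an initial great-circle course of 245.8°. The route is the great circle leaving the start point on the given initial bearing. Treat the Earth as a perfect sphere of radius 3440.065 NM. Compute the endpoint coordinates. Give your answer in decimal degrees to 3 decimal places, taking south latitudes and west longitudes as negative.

latitude -42.680°, longitude -92.893°

δ = 3195.7/3440.065 = 0.928965 rad (53.2258°).
Converting: φ₁ = -1.188883 rad, θ = 4.290019 rad.
Applying the spherical law of cosines for sides, sin φ₂ = sin φ₁ cos δ + cos φ₁ sin δ cos θ = -0.677906, so φ₂ = -42.680°.
Δλ = atan2( sin θ sin δ cos φ₁ , cos δ − sin φ₁ sin φ₂ ) = atan2(-0.272295, -0.030402) = -1.681986 rad = -96.371°.
λ₂ = 3.478° + -96.371° = -92.893°.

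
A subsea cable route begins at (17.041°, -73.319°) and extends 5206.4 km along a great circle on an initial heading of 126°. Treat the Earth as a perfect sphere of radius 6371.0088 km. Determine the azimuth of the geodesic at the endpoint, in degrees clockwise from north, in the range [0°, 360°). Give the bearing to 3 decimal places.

Central angle δ = d/R = 0.817202 rad.
Converting: φ₁ = 0.297422 rad, θ = 2.199115 rad.
sin φ₂ = sin φ₁ cos δ + cos φ₁ sin δ cos θ = (0.293056)(0.684264) + (0.956095)(0.729234)(-0.587785) = -0.209286
φ₂ = asin(-0.209286) = -0.210845 rad = -12.081°.
Δλ = atan2( sin θ sin δ cos φ₁ , cos δ − sin φ₁ sin φ₂ ) = atan2(0.564061, 0.745597) = 0.647662 rad = 37.108°.
λ₂ = -73.319° + 37.108° = -36.211°.
The forward bearing on arrival equals the back-azimuth from the destination plus 180°.
Back-azimuth from P₂ (-12.081°, -36.211°) to P₁ (17.041°, -73.319°), with Δλ' = λ₁ − λ₂ = -37.108°: atan2( sin Δλ' cos φ₁ , cos φ₂ sin φ₁ − sin φ₂ cos φ₁ cos Δλ' ) = 307.720°.
Final bearing = (307.720° + 180°) mod 360° = 127.720°.

final bearing 127.720°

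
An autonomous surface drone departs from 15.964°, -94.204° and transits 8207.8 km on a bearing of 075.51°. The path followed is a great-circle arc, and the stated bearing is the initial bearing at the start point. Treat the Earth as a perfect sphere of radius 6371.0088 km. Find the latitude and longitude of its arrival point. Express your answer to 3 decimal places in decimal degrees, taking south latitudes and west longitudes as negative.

The arc subtends δ = 8207.8/6371.0088 = 1.288305 rad at the centre.
With φ₁ = 15.964° = 0.278624 rad and θ = 75.51° = 1.317898 rad:
Destination latitude: φ₂ = arcsin( sin φ₁ cos δ + cos φ₁ sin δ cos θ ) = arcsin(0.307692) = 17.920°.
Then Δλ = atan2(0.893957, 0.194124) = 1.356965 rad, from sin θ sin δ cos φ₁ over cos δ − sin φ₁ sin φ₂.
λ₂ = -94.204° + 77.748° = -16.456°.

latitude 17.920°, longitude -16.456°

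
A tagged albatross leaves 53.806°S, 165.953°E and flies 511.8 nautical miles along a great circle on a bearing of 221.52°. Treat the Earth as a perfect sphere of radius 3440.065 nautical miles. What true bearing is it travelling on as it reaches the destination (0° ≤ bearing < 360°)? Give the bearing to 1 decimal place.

final bearing 230.9°

Central angle δ = d/R = 0.148776 rad.
With φ₁ = -53.806° = -0.939092 rad and θ = 221.52° = 3.866253 rad:
Applying the spherical law of cosines for sides, sin φ₂ = sin φ₁ cos δ + cos φ₁ sin δ cos θ = -0.863644, so φ₂ = -59.728°.
For the longitude increment, Δλ = atan2( sin θ sin δ cos φ₁, cos δ − sin φ₁ sin φ₂ ) = atan2(-0.058023, 0.291973) = -11.240°.
λ₂ = 165.953° + -11.240° = 154.713°.
The forward bearing on arrival equals the back-azimuth from the destination plus 180°.
Back-azimuth from P₂ (-59.7°, 154.7°) to P₁ (-53.8°, 166.0°), with Δλ' = λ₁ − λ₂ = 11.2°: atan2( sin Δλ' cos φ₁ , cos φ₂ sin φ₁ − sin φ₂ cos φ₁ cos Δλ' ) = 50.9°.
Final bearing = (50.9° + 180°) mod 360° = 230.9°.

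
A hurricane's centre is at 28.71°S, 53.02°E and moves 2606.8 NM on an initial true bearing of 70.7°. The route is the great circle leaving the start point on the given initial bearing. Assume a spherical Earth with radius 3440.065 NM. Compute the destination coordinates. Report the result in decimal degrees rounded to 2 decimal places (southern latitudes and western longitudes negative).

latitude -8.61°, longitude 94.02°

Central angle δ = d/R = 0.757776 rad.
Start latitude φ₁ = -0.501084 rad; initial bearing θ = 1.233948 rad.
Applying the spherical law of cosines for sides, sin φ₂ = sin φ₁ cos δ + cos φ₁ sin δ cos θ = -0.149691, so φ₂ = -8.61°.
Then Δλ = atan2(0.568934, 0.654458) = 0.715605 rad, from sin θ sin δ cos φ₁ over cos δ − sin φ₁ sin φ₂.
λ₂ = 53.02° + 41.00° = 94.02°.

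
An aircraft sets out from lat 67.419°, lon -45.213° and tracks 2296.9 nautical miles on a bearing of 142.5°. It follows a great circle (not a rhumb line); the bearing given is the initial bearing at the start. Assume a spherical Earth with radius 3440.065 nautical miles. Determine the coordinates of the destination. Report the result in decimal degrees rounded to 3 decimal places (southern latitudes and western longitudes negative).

latitude 32.441°, longitude -18.685°

δ = 2296.9/3440.065 = 0.667691 rad (38.2559°).
With φ₁ = 67.419° = 1.176684 rad and θ = 142.5° = 2.487094 rad:
Applying the spherical law of cosines for sides, sin φ₂ = sin φ₁ cos δ + cos φ₁ sin δ cos θ = 0.536429, so φ₂ = 32.441°.
For the longitude increment, Δλ = atan2( sin θ sin δ cos φ₁, cos δ − sin φ₁ sin φ₂ ) = atan2(0.144737, 0.289948) = 26.528°.
Hence λ₂ = -45.213° + 26.528° = -18.685°.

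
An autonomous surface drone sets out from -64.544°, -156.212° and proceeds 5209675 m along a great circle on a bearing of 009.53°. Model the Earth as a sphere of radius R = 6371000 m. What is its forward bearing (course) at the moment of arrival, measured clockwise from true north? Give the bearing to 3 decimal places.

final bearing 4.290°

The arc subtends δ = 5209675/6371000 = 0.817717 rad at the centre.
Start latitude φ₁ = -1.126505 rad; initial bearing θ = 0.166330 rad.
sin φ₂ = sin φ₁ cos δ + cos φ₁ sin δ cos θ = (-0.902916)(0.683889) + (0.429818)(0.729586)(0.986199) = -0.308232
φ₂ = asin(-0.308232) = -0.313334 rad = -17.953°.
Then Δλ = atan2(0.051919, 0.405581) = 0.127319 rad, from sin θ sin δ cos φ₁ over cos δ − sin φ₁ sin φ₂.
Hence λ₂ = -156.212° + 7.295° = -148.917°.
The forward bearing on arrival equals the back-azimuth from the destination plus 180°.
Back-azimuth from P₂ (-17.953°, -148.917°) to P₁ (-64.544°, -156.212°), with Δλ' = λ₁ − λ₂ = -7.295°: atan2( sin Δλ' cos φ₁ , cos φ₂ sin φ₁ − sin φ₂ cos φ₁ cos Δλ' ) = 184.290°.
Final bearing = (184.290° + 180°) mod 360° = 4.290°.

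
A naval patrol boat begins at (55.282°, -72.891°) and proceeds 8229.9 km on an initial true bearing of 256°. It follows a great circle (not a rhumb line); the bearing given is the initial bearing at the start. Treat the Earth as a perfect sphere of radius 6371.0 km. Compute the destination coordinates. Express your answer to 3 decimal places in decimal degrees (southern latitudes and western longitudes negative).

Angular distance δ = d/R = 8229.9 / 6371 = 1.291775 rad.
With φ₁ = 55.282° = 0.964853 rad and θ = 256° = 4.468043 rad:
Applying the spherical law of cosines for sides, sin φ₂ = sin φ₁ cos δ + cos φ₁ sin δ cos θ = 0.093926, so φ₂ = 5.390°.
Δλ = atan2( sin θ sin δ cos φ₁ , cos δ − sin φ₁ sin φ₂ ) = atan2(-0.531248, 0.198211) = -1.213689 rad = -69.539°.
λ₂ = λ₁ + Δλ = -142.430°.

latitude 5.390°, longitude -142.430°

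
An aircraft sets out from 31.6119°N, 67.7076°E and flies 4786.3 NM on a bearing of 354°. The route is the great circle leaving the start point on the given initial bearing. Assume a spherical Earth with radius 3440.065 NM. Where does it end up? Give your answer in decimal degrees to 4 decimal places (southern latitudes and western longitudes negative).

latitude 67.9584°, longitude -96.3863°

δ = 4786.3/3440.065 = 1.391340 rad (79.7179°).
Converting: φ₁ = 0.551732 rad, θ = 6.178466 rad.
sin φ₂ = sin φ₁ cos δ + cos φ₁ sin δ cos θ = (0.524163)(0.178495) + (0.851618)(0.983941)(0.994522) = 0.926912
φ₂ = asin(0.926912) = 1.186098 rad = 67.9584°.
For the longitude increment, Δλ = atan2( sin θ sin δ cos φ₁, cos δ − sin φ₁ sin φ₂ ) = atan2(-0.087589, -0.307358) = -164.0939°.
Hence λ₂ = 67.7076° + -164.0939° = -96.3863°.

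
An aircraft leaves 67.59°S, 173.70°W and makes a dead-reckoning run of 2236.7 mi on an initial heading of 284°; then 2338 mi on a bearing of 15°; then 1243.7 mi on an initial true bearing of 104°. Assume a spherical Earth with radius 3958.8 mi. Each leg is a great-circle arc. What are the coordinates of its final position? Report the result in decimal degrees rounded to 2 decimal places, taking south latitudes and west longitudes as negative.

Apply the spherical direct solution leg by leg, carrying full precision between legs.
Leg 1: from (-67.59°, -173.70°), δ = 2236.7/3958.8 = 0.564994 rad, θ = 284° → φ = -47.01°, λ = 136.67°.
Leg 2: from (-47.01°, 136.67°), δ = 2338/3958.8 = 0.590583 rad, θ = 15° → φ = -13.93°, λ = 145.21°.
Leg 3: from (-13.93°, 145.21°), δ = 1243.7/3958.8 = 0.314161 rad, θ = 104° → φ = -17.55°, λ = 163.54°.

latitude -17.55°, longitude 163.54°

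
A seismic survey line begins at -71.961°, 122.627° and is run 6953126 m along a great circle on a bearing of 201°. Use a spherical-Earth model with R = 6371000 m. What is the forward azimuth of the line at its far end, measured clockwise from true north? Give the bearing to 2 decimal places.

Angular distance δ = d/R = 6953126 / 6371000 = 1.091371 rad.
Start latitude φ₁ = -1.255956 rad; initial bearing θ = 3.508112 rad.
Destination latitude: φ₂ = arcsin( sin φ₁ cos δ + cos φ₁ sin δ cos θ ) = arcsin(-0.695100) = -44.035°.
For the longitude increment, Δλ = atan2( sin θ sin δ cos φ₁, cos δ − sin φ₁ sin φ₂ ) = atan2(-0.098463, -0.199664) = -153.750°.
λ₂ = 122.627° + -153.750° = -31.123°.
The forward bearing on arrival equals the back-azimuth from the destination plus 180°.
Back-azimuth from P₂ (-44.04°, -31.12°) to P₁ (-71.96°, 122.63°), with Δλ' = λ₁ − λ₂ = 153.75°: atan2( sin Δλ' cos φ₁ , cos φ₂ sin φ₁ − sin φ₂ cos φ₁ cos Δλ' ) = 171.12°.
Final bearing = (171.12° + 180°) mod 360° = 351.12°.

final bearing 351.12°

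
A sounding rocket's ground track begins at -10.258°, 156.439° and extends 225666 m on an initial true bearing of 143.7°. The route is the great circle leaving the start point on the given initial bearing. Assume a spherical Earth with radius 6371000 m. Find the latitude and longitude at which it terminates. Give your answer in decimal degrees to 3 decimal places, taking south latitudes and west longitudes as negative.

latitude -11.891°, longitude 157.667°

Central angle δ = d/R = 0.035421 rad.
Converting: φ₁ = -0.179036 rad, θ = 2.508038 rad.
Destination latitude: φ₂ = arcsin( sin φ₁ cos δ + cos φ₁ sin δ cos θ ) = arcsin(-0.206054) = -11.891°.
Δλ = atan2( sin θ sin δ cos φ₁ , cos δ − sin φ₁ sin φ₂ ) = atan2(0.020630, 0.962679) = 0.021427 rad = 1.228°.
λ₂ = 156.439° + 1.228° = 157.667°.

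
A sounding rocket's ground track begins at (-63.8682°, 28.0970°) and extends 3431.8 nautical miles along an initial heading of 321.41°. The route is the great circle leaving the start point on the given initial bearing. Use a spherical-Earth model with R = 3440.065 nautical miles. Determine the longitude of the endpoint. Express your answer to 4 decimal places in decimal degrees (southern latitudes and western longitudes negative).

δ = 3431.8/3440.065 = 0.997597 rad (57.1581°).
With φ₁ = -63.8682° = -1.114710 rad and θ = 321.41° = 5.609663 rad:
sin φ₂ = sin φ₁ cos δ + cos φ₁ sin δ cos θ = (-0.897783)(0.542322) + (0.440438)(0.840170)(0.781629) = -0.197652
φ₂ = asin(-0.197652) = -0.198962 rad = -11.3997°.
Δλ = atan2( sin θ sin δ cos φ₁ , cos δ − sin φ₁ sin φ₂ ) = atan2(-0.230812, 0.364874) = -0.564031 rad = -32.3166°.
λ₂ = λ₁ + Δλ = -4.2196°.

longitude -4.2196°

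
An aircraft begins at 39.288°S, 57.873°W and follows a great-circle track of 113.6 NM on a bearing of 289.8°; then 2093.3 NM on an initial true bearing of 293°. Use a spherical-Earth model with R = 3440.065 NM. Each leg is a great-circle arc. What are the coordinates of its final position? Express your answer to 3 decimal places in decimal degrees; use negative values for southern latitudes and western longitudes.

latitude -19.735°, longitude -94.141°

Apply the spherical direct solution leg by leg, carrying full precision between legs.
Leg 1: from (-39.288°, -57.873°), δ = 113.6/3440.065 = 0.033023 rad, θ = 289.8° → φ = -38.625°, λ = -60.152°.
Leg 2: from (-38.625°, -60.152°), δ = 2093.3/3440.065 = 0.608506 rad, θ = 293° → φ = -19.735°, λ = -94.141°.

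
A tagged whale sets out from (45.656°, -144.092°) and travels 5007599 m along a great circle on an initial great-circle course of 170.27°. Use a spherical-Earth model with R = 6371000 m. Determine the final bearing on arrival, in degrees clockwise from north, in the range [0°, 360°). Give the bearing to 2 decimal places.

final bearing 173.21°

δ = 5007599/6371000 = 0.785999 rad (45.0344°).
With φ₁ = 45.656° = 0.796848 rad and θ = 170.27° = 2.971772 rad:
Destination latitude: φ₂ = arcsin( sin φ₁ cos δ + cos φ₁ sin δ cos θ ) = arcsin(0.017962) = 1.029°.
For the longitude increment, Δλ = atan2( sin θ sin δ cos φ₁, cos δ − sin φ₁ sin φ₂ ) = atan2(0.083580, 0.693836) = 6.869°.
λ₂ = -144.092° + 6.869° = -137.223°.
The forward bearing on arrival equals the back-azimuth from the destination plus 180°.
Back-azimuth from P₂ (1.03°, -137.22°) to P₁ (45.66°, -144.09°), with Δλ' = λ₁ − λ₂ = -6.87°: atan2( sin Δλ' cos φ₁ , cos φ₂ sin φ₁ − sin φ₂ cos φ₁ cos Δλ' ) = 353.21°.
Final bearing = (353.21° + 180°) mod 360° = 173.21°.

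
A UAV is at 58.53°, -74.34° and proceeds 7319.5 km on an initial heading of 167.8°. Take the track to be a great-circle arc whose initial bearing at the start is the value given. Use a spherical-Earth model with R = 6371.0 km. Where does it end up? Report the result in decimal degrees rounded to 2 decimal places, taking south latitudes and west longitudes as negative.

The arc subtends δ = 7319.5/6371 = 1.148878 rad at the centre.
Converting: φ₁ = 1.021541 rad, θ = 2.928662 rad.
Applying the spherical law of cosines for sides, sin φ₂ = sin φ₁ cos δ + cos φ₁ sin δ cos θ = -0.116237, so φ₂ = -6.67°.
For the longitude increment, Δλ = atan2( sin θ sin δ cos φ₁, cos δ − sin φ₁ sin φ₂ ) = atan2(0.100648, 0.508651) = 11.19°.
Hence λ₂ = -74.34° + 11.19° = -63.15°.

latitude -6.67°, longitude -63.15°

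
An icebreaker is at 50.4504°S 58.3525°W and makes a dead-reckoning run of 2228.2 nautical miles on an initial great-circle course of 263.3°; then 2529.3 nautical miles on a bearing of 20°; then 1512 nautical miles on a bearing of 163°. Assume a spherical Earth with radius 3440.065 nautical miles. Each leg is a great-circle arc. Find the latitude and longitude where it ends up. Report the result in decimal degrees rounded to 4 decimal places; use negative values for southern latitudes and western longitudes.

latitude -24.8972°, longitude -90.0872°

Apply the spherical direct solution leg by leg, carrying full precision between legs.
Leg 1: from (-50.4504°, -58.3525°), δ = 2228.2/3440.065 = 0.647720 rad, θ = 263.3° → φ = -41.2789°, λ = -111.2348°.
Leg 2: from (-41.2789°, -111.2348°), δ = 2529.3/3440.065 = 0.735248 rad, θ = 20° → φ = -0.8942°, λ = -97.9704°.
Leg 3: from (-0.8942°, -97.9704°), δ = 1512/3440.065 = 0.439527 rad, θ = 163° → φ = -24.8972°, λ = -90.0872°.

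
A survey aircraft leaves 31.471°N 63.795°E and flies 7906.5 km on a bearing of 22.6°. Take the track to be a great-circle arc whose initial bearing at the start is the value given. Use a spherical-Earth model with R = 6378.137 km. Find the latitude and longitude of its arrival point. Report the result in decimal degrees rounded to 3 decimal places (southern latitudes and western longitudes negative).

δ = 7906.5/6378.137 = 1.239625 rad (71.0253°).
Start latitude φ₁ = 0.549273 rad; initial bearing θ = 0.394444 rad.
Destination latitude: φ₂ = arcsin( sin φ₁ cos δ + cos φ₁ sin δ cos θ ) = arcsin(0.914374) = 66.117°.
Then Δλ = atan2(0.309957, -0.152214) = 2.027283 rad, from sin θ sin δ cos φ₁ over cos δ − sin φ₁ sin φ₂.
λ₂ = λ₁ + Δλ = 179.950°.

latitude 66.117°, longitude 179.950°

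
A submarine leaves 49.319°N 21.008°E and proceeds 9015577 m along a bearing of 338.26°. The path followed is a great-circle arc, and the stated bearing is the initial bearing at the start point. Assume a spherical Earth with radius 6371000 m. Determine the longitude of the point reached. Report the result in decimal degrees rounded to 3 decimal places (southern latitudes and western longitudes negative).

longitude -127.393°

Angular distance δ = d/R = 9015577 / 6371000 = 1.415096 rad.
Converting: φ₁ = 0.860779 rad, θ = 5.903751 rad.
sin φ₂ = sin φ₁ cos δ + cos φ₁ sin δ cos θ = (0.758351)(0.155072) + (0.651847)(0.987903)(0.928874) = 0.715758
φ₂ = asin(0.715758) = 0.797709 rad = 45.705°.
For the longitude increment, Δλ = atan2( sin θ sin δ cos φ₁, cos δ − sin φ₁ sin φ₂ ) = atan2(-0.238520, -0.387724) = -148.401°.
λ₂ = λ₁ + Δλ = -127.393°.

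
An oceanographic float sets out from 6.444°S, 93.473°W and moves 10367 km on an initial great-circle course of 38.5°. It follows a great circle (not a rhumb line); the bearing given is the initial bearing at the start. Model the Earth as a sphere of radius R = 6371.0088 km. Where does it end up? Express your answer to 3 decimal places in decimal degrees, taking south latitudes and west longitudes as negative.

latitude 51.514°, longitude -6.389°

The arc subtends δ = 10367/6371.0088 = 1.627215 rad at the centre.
With φ₁ = -6.444° = -0.112469 rad and θ = 38.5° = 0.671952 rad:
Destination latitude: φ₂ = arcsin( sin φ₁ cos δ + cos φ₁ sin δ cos θ ) = arcsin(0.782755) = 51.514°.
For the longitude increment, Δλ = atan2( sin θ sin δ cos φ₁, cos δ − sin φ₁ sin φ₂ ) = atan2(0.617597, 0.031462) = 87.084°.
λ₂ = λ₁ + Δλ = -6.389°.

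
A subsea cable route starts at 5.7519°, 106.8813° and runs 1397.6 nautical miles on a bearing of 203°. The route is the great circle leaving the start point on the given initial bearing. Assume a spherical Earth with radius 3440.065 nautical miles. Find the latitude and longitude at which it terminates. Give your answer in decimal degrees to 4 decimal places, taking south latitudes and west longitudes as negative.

latitude -15.6569°, longitude 97.6534°

Central angle δ = d/R = 0.406271 rad.
Start latitude φ₁ = 0.100390 rad; initial bearing θ = 3.543018 rad.
Applying the spherical law of cosines for sides, sin φ₂ = sin φ₁ cos δ + cos φ₁ sin δ cos θ = -0.269877, so φ₂ = -15.6569°.
Then Δλ = atan2(-0.153634, 0.945648) = -0.161058 rad, from sin θ sin δ cos φ₁ over cos δ − sin φ₁ sin φ₂.
Hence λ₂ = 106.8813° + -9.2279° = 97.6534°.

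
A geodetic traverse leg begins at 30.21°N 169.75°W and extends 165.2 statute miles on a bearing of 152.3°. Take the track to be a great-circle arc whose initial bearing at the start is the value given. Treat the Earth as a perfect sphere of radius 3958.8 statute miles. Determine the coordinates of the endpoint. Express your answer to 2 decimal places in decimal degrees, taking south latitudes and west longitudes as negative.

latitude 28.09°, longitude -168.49°

δ = 165.2/3958.8 = 0.041730 rad (2.3909°).
Start latitude φ₁ = 0.527264 rad; initial bearing θ = 2.658136 rad.
Applying the spherical law of cosines for sides, sin φ₂ = sin φ₁ cos δ + cos φ₁ sin δ cos θ = 0.470813, so φ₂ = 28.09°.
Δλ = atan2( sin θ sin δ cos φ₁ , cos δ − sin φ₁ sin φ₂ ) = atan2(0.016758, 0.762230) = 0.021983 rad = 1.26°.
λ₂ = -169.75° + 1.26° = -168.49°.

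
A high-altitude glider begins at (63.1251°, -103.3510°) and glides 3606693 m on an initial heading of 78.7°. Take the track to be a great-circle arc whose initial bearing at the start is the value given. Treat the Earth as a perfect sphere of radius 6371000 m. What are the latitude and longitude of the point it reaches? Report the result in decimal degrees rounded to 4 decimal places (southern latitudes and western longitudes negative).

The arc subtends δ = 3606693/6371000 = 0.566111 rad at the centre.
Converting: φ₁ = 1.101741 rad, θ = 1.373574 rad.
Applying the spherical law of cosines for sides, sin φ₂ = sin φ₁ cos δ + cos φ₁ sin δ cos θ = 0.800347, so φ₂ = 53.1632°.
Δλ = atan2( sin θ sin δ cos φ₁ , cos δ − sin φ₁ sin φ₂ ) = atan2(0.237755, 0.130088) = 1.070145 rad = 61.3148°.
λ₂ = -103.3510° + 61.3148° = -42.0362°.

latitude 53.1632°, longitude -42.0362°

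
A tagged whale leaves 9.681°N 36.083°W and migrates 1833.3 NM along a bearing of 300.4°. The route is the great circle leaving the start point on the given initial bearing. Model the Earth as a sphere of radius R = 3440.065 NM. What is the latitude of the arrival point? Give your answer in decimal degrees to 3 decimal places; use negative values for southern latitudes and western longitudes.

δ = 1833.3/3440.065 = 0.532926 rad (30.5344°).
With φ₁ = 9.681° = 0.168965 rad and θ = 300.4° = 5.242969 rad:
sin φ₂ = sin φ₁ cos δ + cos φ₁ sin δ cos θ = (0.168162)(0.861324) + (0.985759)(0.508056)(0.506034) = 0.398275
φ₂ = asin(0.398275) = 0.409635 rad = 23.470°.
Then Δλ = atan2(-0.431965, 0.794349) = -0.498068 rad, from sin θ sin δ cos φ₁ over cos δ − sin φ₁ sin φ₂.
λ₂ = -36.083° + -28.537° = -64.620°.

latitude 23.470°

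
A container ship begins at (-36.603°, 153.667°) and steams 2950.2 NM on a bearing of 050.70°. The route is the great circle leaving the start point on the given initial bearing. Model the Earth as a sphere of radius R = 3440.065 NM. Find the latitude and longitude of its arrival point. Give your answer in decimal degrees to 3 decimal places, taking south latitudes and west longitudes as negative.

latitude -0.319°, longitude -170.513°

δ = 2950.2/3440.065 = 0.857600 rad (49.1369°).
With φ₁ = -36.603° = -0.638843 rad and θ = 50.7° = 0.884882 rad:
Destination latitude: φ₂ = arcsin( sin φ₁ cos δ + cos φ₁ sin δ cos θ ) = arcsin(-0.005568) = -0.319°.
Δλ = atan2( sin θ sin δ cos φ₁ , cos δ − sin φ₁ sin φ₂ ) = atan2(0.469819, 0.650935) = 0.625182 rad = 35.820°.
λ₂ = 153.667° + 35.820° = 189.487°, normalized to (−180°, 180°] → -170.513°.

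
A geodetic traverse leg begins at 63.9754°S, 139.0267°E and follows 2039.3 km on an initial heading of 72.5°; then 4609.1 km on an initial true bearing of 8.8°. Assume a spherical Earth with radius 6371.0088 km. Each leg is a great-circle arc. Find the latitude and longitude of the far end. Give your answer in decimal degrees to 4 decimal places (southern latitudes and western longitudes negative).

latitude -13.0548°, longitude 175.8898°

Apply the spherical direct solution leg by leg, carrying full precision between legs.
Leg 1: from (-63.9754°, 139.0267°), δ = 2039.3/6371.0088 = 0.320091 rad, θ = 72.5° → φ = -54.2377°, λ = 169.9226°.
Leg 2: from (-54.2377°, 169.9226°), δ = 4609.1/6371.0088 = 0.723449 rad, θ = 8.8° → φ = -13.0548°, λ = 175.8898°.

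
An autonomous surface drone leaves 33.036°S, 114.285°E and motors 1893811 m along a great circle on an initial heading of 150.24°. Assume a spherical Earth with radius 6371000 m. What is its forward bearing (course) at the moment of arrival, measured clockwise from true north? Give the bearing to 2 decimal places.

final bearing 142.19°

Central angle δ = d/R = 0.297255 rad.
With φ₁ = -33.036° = -0.576587 rad and θ = 150.24° = 2.622183 rad:
Destination latitude: φ₂ = arcsin( sin φ₁ cos δ + cos φ₁ sin δ cos θ ) = arcsin(-0.734416) = -47.258°.
For the longitude increment, Δλ = atan2( sin θ sin δ cos φ₁, cos δ − sin φ₁ sin φ₂ ) = atan2(0.121880, 0.555765) = 12.369°.
λ₂ = λ₁ + Δλ = 126.654°.
The forward bearing on arrival equals the back-azimuth from the destination plus 180°.
Back-azimuth from P₂ (-47.26°, 126.65°) to P₁ (-33.04°, 114.28°), with Δλ' = λ₁ − λ₂ = -12.37°: atan2( sin Δλ' cos φ₁ , cos φ₂ sin φ₁ − sin φ₂ cos φ₁ cos Δλ' ) = 322.19°.
Final bearing = (322.19° + 180°) mod 360° = 142.19°.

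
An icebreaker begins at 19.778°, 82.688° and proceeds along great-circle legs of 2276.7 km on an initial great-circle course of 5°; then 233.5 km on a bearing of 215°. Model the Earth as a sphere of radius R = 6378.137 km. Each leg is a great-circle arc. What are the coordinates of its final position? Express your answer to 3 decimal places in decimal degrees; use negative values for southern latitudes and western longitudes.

Apply the spherical direct solution leg by leg, carrying full precision between legs.
Leg 1: from (19.778°, 82.688°), δ = 2276.7/6378.137 = 0.356954 rad, θ = 5° → φ = 40.136°, λ = 84.971°.
Leg 2: from (40.136°, 84.971°), δ = 233.5/6378.137 = 0.036609 rad, θ = 215° → φ = 38.408°, λ = 83.436°.

latitude 38.408°, longitude 83.436°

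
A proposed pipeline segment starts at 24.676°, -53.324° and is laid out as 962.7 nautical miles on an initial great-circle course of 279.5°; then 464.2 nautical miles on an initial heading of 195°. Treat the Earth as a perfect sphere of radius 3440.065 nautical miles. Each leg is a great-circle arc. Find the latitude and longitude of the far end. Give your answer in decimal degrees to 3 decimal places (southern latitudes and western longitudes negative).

Apply the spherical direct solution leg by leg, carrying full precision between legs.
Leg 1: from (24.676°, -53.324°), δ = 962.7/3440.065 = 0.279849 rad, θ = 279.5° → φ = 26.274°, λ = -71.011°.
Leg 2: from (26.274°, -71.011°), δ = 464.2/3440.065 = 0.134939 rad, θ = 195° → φ = 18.791°, λ = -73.118°.

latitude 18.791°, longitude -73.118°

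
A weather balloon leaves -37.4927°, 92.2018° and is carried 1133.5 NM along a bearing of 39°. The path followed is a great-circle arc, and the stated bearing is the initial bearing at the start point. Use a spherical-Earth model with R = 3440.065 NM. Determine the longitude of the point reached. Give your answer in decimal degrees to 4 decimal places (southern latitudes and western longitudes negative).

longitude 104.8987°

The arc subtends δ = 1133.5/3440.065 = 0.329500 rad at the centre.
Start latitude φ₁ = -0.654371 rad; initial bearing θ = 0.680678 rad.
Applying the spherical law of cosines for sides, sin φ₂ = sin φ₁ cos δ + cos φ₁ sin δ cos θ = -0.376400, so φ₂ = -22.1109°.
Then Δλ = atan2(0.161565, 0.717104) = 0.221602 rad, from sin θ sin δ cos φ₁ over cos δ − sin φ₁ sin φ₂.
λ₂ = λ₁ + Δλ = 104.8987°.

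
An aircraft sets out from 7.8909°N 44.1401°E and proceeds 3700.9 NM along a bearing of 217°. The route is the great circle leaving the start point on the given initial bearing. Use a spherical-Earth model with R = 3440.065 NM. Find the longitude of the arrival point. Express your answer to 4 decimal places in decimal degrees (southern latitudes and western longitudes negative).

The arc subtends δ = 3700.9/3440.065 = 1.075823 rad at the centre.
Converting: φ₁ = 0.137722 rad, θ = 3.787364 rad.
Applying the spherical law of cosines for sides, sin φ₂ = sin φ₁ cos δ + cos φ₁ sin δ cos θ = -0.630917, so φ₂ = -39.1178°.
Then Δλ = atan2(-0.524571, 0.561625) = -0.751298 rad, from sin θ sin δ cos φ₁ over cos δ − sin φ₁ sin φ₂.
λ₂ = λ₁ + Δλ = 1.0939°.

longitude 1.0939°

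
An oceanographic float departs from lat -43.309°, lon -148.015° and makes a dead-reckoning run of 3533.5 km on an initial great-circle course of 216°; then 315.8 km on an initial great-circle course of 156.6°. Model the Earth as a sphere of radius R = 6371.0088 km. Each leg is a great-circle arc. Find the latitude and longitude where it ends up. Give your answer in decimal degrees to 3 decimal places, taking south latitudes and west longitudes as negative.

latitude -65.851°, longitude 171.256°

Apply the spherical direct solution leg by leg, carrying full precision between legs.
Leg 1: from (-43.309°, -148.015°), δ = 3533.5/6371.0088 = 0.554622 rad, θ = 216° → φ = -63.269°, λ = 168.499°.
Leg 2: from (-63.269°, 168.499°), δ = 315.8/6371.0088 = 0.049568 rad, θ = 156.6° → φ = -65.851°, λ = 171.256°.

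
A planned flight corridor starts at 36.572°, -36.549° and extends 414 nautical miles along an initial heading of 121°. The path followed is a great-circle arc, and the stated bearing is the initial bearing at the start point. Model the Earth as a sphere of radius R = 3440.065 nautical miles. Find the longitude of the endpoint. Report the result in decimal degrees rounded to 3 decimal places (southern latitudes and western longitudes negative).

longitude -29.516°

The arc subtends δ = 414/3440.065 = 0.120347 rad at the centre.
With φ₁ = 36.572° = 0.638302 rad and θ = 121° = 2.111848 rad:
Destination latitude: φ₂ = arcsin( sin φ₁ cos δ + cos φ₁ sin δ cos θ ) = arcsin(0.541864) = 32.811°.
Δλ = atan2( sin θ sin δ cos φ₁ , cos δ − sin φ₁ sin φ₂ ) = atan2(0.082647, 0.669907) = 0.122750 rad = 7.033°.
λ₂ = -36.549° + 7.033° = -29.516°.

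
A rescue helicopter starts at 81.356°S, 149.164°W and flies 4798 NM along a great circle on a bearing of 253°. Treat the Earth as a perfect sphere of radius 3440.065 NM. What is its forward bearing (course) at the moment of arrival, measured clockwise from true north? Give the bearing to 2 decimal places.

δ = 4798/3440.065 = 1.394741 rad (79.9128°).
Converting: φ₁ = -1.419930 rad, θ = 4.415683 rad.
sin φ₂ = sin φ₁ cos δ + cos φ₁ sin δ cos θ = (-0.988641)(0.175147) + (0.150295)(0.984542)(-0.292372) = -0.216420
φ₂ = asin(-0.216420) = -0.218146 rad = -12.499°.
Δλ = atan2( sin θ sin δ cos φ₁ , cos δ − sin φ₁ sin φ₂ ) = atan2(-0.141506, -0.038815) = -1.838511 rad = -105.339°.
λ₂ = -149.164° + -105.339° = -254.503°, normalized to (−180°, 180°] → 105.497°.
The forward bearing on arrival equals the back-azimuth from the destination plus 180°.
Back-azimuth from P₂ (-12.50°, 105.50°) to P₁ (-81.36°, -149.16°), with Δλ' = λ₁ − λ₂ = -254.66°: atan2( sin Δλ' cos φ₁ , cos φ₂ sin φ₁ − sin φ₂ cos φ₁ cos Δλ' ) = 171.53°.
Final bearing = (171.53° + 180°) mod 360° = 351.53°.

final bearing 351.53°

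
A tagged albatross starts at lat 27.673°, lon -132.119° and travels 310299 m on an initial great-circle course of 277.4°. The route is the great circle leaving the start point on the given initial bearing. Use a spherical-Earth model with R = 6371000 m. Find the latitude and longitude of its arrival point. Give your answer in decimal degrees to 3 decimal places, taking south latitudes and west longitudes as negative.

latitude 27.997°, longitude -135.253°

δ = 310299/6371000 = 0.048705 rad (2.7906°).
With φ₁ = 27.673° = 0.482985 rad and θ = 277.4° = 4.841543 rad:
Applying the spherical law of cosines for sides, sin φ₂ = sin φ₁ cos δ + cos φ₁ sin δ cos θ = 0.469427, so φ₂ = 27.997°.
For the longitude increment, Δλ = atan2( sin θ sin δ cos φ₁, cos δ − sin φ₁ sin φ₂ ) = atan2(-0.042758, 0.780801) = -3.134°.
λ₂ = -132.119° + -3.134° = -135.253°.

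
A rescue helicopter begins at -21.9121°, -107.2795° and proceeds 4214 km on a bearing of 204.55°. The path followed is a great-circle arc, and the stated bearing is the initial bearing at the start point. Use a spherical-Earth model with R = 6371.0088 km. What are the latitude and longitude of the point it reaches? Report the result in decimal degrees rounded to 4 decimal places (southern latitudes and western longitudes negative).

The arc subtends δ = 4214/6371.0088 = 0.661434 rad at the centre.
Converting: φ₁ = -0.382438 rad, θ = 3.570071 rad.
Destination latitude: φ₂ = arcsin( sin φ₁ cos δ + cos φ₁ sin δ cos θ ) = arcsin(-0.812841) = -54.3744°.
Δλ = atan2( sin θ sin δ cos φ₁ , cos δ − sin φ₁ sin φ₂ ) = atan2(-0.236775, 0.485773) = -0.453532 rad = -25.9855°.
λ₂ = λ₁ + Δλ = -133.2650°.

latitude -54.3744°, longitude -133.2650°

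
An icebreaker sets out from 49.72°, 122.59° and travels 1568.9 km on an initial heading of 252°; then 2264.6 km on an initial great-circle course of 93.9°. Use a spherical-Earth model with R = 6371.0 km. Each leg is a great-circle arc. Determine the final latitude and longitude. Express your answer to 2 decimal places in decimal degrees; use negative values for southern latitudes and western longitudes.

Apply the spherical direct solution leg by leg, carrying full precision between legs.
Leg 1: from (49.72°, 122.59°), δ = 1568.9/6371 = 0.246256 rad, θ = 252° → φ = 43.72°, λ = 103.88°.
Leg 2: from (43.72°, 103.88°), δ = 2264.6/6371 = 0.355454 rad, θ = 93.9° → φ = 39.11°, λ = 130.46°.

latitude 39.11°, longitude 130.46°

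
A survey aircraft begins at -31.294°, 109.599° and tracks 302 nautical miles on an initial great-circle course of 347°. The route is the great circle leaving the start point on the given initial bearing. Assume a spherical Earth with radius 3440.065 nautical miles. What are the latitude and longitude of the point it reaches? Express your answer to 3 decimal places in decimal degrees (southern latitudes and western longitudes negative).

latitude -26.387°, longitude 108.337°

Central angle δ = d/R = 0.087789 rad.
Start latitude φ₁ = -0.546183 rad; initial bearing θ = 6.056293 rad.
Destination latitude: φ₂ = arcsin( sin φ₁ cos δ + cos φ₁ sin δ cos θ ) = arcsin(-0.444429) = -26.387°.
Then Δλ = atan2(-0.016853, 0.765299) = -0.022018 rad, from sin θ sin δ cos φ₁ over cos δ − sin φ₁ sin φ₂.
λ₂ = 109.599° + -1.262° = 108.337°.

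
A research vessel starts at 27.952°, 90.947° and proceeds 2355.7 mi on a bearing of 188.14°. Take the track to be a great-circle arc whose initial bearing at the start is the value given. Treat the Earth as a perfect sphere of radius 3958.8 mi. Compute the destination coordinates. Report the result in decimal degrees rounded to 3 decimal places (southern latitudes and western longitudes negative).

δ = 2355.7/3958.8 = 0.595054 rad (34.0941°).
With φ₁ = 27.952° = 0.487854 rad and θ = 188.14° = 3.283662 rad:
Applying the spherical law of cosines for sides, sin φ₂ = sin φ₁ cos δ + cos φ₁ sin δ cos θ = -0.102006, so φ₂ = -5.855°.
For the longitude increment, Δλ = atan2( sin θ sin δ cos φ₁, cos δ − sin φ₁ sin φ₂ ) = atan2(-0.070111, 0.875932) = -4.576°.
λ₂ = λ₁ + Δλ = 86.371°.

latitude -5.855°, longitude 86.371°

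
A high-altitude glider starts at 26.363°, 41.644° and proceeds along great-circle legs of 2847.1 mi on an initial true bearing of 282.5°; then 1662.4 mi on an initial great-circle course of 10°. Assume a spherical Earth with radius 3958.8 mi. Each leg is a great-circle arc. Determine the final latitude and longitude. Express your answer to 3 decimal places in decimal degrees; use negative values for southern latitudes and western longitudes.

latitude 51.062°, longitude 1.633°

Apply the spherical direct solution leg by leg, carrying full precision between legs.
Leg 1: from (26.363°, 41.644°), δ = 2847.1/3958.8 = 0.719183 rad, θ = 282.5° → φ = 27.506°, λ = -4.835°.
Leg 2: from (27.506°, -4.835°), δ = 1662.4/3958.8 = 0.419925 rad, θ = 10° → φ = 51.062°, λ = 1.633°.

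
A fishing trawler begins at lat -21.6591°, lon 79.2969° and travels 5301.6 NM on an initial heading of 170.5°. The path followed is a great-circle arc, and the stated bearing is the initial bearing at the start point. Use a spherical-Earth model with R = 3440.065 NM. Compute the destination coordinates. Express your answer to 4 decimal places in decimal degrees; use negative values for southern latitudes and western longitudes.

Central angle δ = d/R = 1.541134 rad.
Converting: φ₁ = -0.378023 rad, θ = 2.975786 rad.
Destination latitude: φ₂ = arcsin( sin φ₁ cos δ + cos φ₁ sin δ cos θ ) = arcsin(-0.927193) = -68.0014°.
For the longitude increment, Δλ = atan2( sin θ sin δ cos φ₁, cos δ − sin φ₁ sin φ₂ ) = atan2(0.153327, -0.312553) = 153.8691°.
λ₂ = 79.2969° + 153.8691° = 233.1660°, normalized to (−180°, 180°] → -126.8340°.

latitude -68.0014°, longitude -126.8340°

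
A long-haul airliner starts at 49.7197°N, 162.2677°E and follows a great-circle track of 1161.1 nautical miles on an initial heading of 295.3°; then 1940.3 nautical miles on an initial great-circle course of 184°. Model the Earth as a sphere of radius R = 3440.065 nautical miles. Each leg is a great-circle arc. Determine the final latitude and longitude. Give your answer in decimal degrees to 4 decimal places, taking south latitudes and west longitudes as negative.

Apply the spherical direct solution leg by leg, carrying full precision between legs.
Leg 1: from (49.7197°, 162.2677°), δ = 1161.1/3440.065 = 0.337523 rad, θ = 295.3° → φ = 54.2274°, λ = 131.4606°.
Leg 2: from (54.2274°, 131.4606°), δ = 1940.3/3440.065 = 0.564030 rad, θ = 184° → φ = 21.9579°, λ = 129.1562°.

latitude 21.9579°, longitude 129.1562°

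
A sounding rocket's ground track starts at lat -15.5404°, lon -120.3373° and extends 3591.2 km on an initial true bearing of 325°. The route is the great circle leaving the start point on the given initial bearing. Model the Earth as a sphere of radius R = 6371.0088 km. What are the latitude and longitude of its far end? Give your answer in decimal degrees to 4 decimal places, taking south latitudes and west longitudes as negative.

latitude 11.2565°, longitude -138.5456°

Angular distance δ = d/R = 3591.2 / 6371.0088 = 0.563678 rad.
Converting: φ₁ = -0.271231 rad, θ = 5.672320 rad.
Destination latitude: φ₂ = arcsin( sin φ₁ cos δ + cos φ₁ sin δ cos θ ) = arcsin(0.195202) = 11.2565°.
Then Δλ = atan2(-0.295258, 0.897594) = -0.317795 rad, from sin θ sin δ cos φ₁ over cos δ − sin φ₁ sin φ₂.
Hence λ₂ = -120.3373° + -18.2083° = -138.5456°.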